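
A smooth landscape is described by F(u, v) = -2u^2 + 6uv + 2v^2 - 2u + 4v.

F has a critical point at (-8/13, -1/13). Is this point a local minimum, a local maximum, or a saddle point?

saddle point

The Hessian of F is constant: H = [[-4, 6], [6, 4]].
det(H) = (-4)·4 − 6² = -52.
Since det(H) < 0, H is indefinite and the critical point is a saddle point.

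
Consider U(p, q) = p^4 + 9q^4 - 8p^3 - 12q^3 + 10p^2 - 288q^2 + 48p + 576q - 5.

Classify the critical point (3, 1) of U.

The mixed partial ∂²U/∂p∂q is 0, so the Hessian at any point is diag(U_pp, U_qq) = diag(4(3p^2 - 12p + 5), 36(3q^2 - 2q - 16)).
At (3, 1): H = diag(-16, -540).
Both eigenvalues are negative, so H is negative definite: a local maximum.

local maximum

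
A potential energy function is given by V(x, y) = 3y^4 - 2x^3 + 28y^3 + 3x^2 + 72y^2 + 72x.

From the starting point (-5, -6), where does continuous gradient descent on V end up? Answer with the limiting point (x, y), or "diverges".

V is separable, so gradient descent decouples: x follows -∂V/∂x, y follows -∂V/∂y.
∂V/∂x = -6(x - 4)(x + 3); at x=-5 this is -108, so x increases.
∂V/∂y = 12y(y + 3)(y + 4); at y=-6 this is -432, so y increases.
x converges to its nearest critical value -3 (a local min of the x-part); y converges to -4. The iterate converges to (-3, -4).

(-3, -4)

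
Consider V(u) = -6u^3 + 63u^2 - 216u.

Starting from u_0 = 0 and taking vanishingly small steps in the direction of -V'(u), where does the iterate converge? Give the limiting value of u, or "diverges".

3

V'(u) = -18(u - 4)(u - 3), so V'(0) = -216.
Gradient descent moves in the -V' direction, i.e. u is increasing.
The nearest critical point in that direction is u = 3, where V'' = 18 > 0 (a local minimum). The iterate converges there.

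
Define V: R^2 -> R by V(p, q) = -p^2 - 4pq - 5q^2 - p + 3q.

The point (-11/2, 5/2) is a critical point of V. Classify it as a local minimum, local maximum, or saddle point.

The Hessian of V is constant: H = [[-2, -4], [-4, -10]].
det(H) = (-2)·(-10) − (-4)² = 4.
det(H) > 0 and tr(H) = -12 < 0, so H is negative definite and the point is a local maximum.

local maximum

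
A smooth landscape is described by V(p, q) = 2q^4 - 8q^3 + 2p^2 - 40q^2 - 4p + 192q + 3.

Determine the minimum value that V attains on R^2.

V(p,q) separates as A(p) + B(q) + 3, so its minimum is min A + min B + 3.
A'(p) = 4p - 4 vanishes at p ∈ {1}; B'(q) = 8(q - 4)(q - 2)(q + 3) vanishes at q ∈ {-3, 2, 4}.
Local minima of A (where A''>0): A(1)=-2. Local minima of B: B(-3)=-558, B(4)=128.
So the global minimum of V is A(1) + B(-3) + 3 = -2 − 558 + 3 = -557, attained at (1, -3).

-557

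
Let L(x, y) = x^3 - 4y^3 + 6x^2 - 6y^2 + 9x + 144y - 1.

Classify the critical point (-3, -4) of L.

saddle point

The mixed partial ∂²L/∂x∂y is 0, so the Hessian at any point is diag(L_xx, L_yy) = diag(6(x + 2), -12(2y + 1)).
At (-3, -4): H = diag(-6, 84).
The eigenvalues have opposite signs, so H is indefinite: a saddle point.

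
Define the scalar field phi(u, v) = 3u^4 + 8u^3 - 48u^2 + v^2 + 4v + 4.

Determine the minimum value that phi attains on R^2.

-512

phi(u,v) separates as P(u) + Q(v) + 4, so its minimum is min P + min Q + 4.
P'(u) = 12u(u - 2)(u + 4) vanishes at u ∈ {-4, 0, 2}; Q'(v) = 2v + 4 vanishes at v ∈ {-2}.
Local minima of P (where P''>0): P(-4)=-512, P(2)=-80. Local minima of Q: Q(-2)=-4.
So the global minimum of phi is P(-4) + Q(-2) + 4 = -512 − 4 + 4 = -512, attained at (-4, -2).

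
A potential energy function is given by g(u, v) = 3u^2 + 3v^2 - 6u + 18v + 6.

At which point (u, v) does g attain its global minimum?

g(u,v) separates as P(u) + Q(v) + 6, so its minimum is min P + min Q + 6.
P'(u) = 6u - 6 vanishes at u ∈ {1}; Q'(v) = 6v + 18 vanishes at v ∈ {-3}.
Local minima of P (where P''>0): P(1)=-3. Local minima of Q: Q(-3)=-27.
So the global minimum of g is P(1) + Q(-3) + 6 = -3 − 27 + 6 = -24, attained at (1, -3).

(1, -3)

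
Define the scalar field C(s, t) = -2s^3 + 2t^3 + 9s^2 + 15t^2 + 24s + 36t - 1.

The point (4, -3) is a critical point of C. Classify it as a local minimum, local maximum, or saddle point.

local maximum

The mixed partial ∂²C/∂s∂t is 0, so the Hessian at any point is diag(C_ss, C_tt) = diag(6(-2s + 3), 6(2t + 5)).
At (4, -3): H = diag(-30, -6).
Both eigenvalues are negative, so H is negative definite: a local maximum.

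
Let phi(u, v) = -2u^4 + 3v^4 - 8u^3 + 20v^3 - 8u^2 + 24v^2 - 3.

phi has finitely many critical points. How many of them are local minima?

phi separates as a function of u plus a function of v, so ∇phi=0 decouples.
∂phi/∂u = -8u(u + 1)(u + 2) = 0 at u ∈ {-2, -1, 0}; ∂phi/∂v = 12v(v + 1)(v + 4) = 0 at v ∈ {-4, -1, 0}.
The Hessian is diagonal: diag(phi_uu, phi_vv). Second derivatives: phi_uu(-2)=-16, phi_uu(-1)=8, phi_uu(0)=-16; phi_vv(-4)=144, phi_vv(-1)=-36, phi_vv(0)=48.
Local minima occur where both diagonal entries positive: (-1, -4), (-1, 0). Count: 2.

2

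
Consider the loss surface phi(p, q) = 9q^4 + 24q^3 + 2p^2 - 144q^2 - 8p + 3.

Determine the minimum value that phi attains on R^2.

phi(p,q) separates as A(p) + B(q) + 3, so its minimum is min A + min B + 3.
A'(p) = 4p - 8 vanishes at p ∈ {2}; B'(q) = 36q(q - 2)(q + 4) vanishes at q ∈ {-4, 0, 2}.
Local minima of A (where A''>0): A(2)=-8. Local minima of B: B(-4)=-1536, B(2)=-240.
So the global minimum of phi is A(2) + B(-4) + 3 = -8 − 1536 + 3 = -1541, attained at (2, -4).

-1541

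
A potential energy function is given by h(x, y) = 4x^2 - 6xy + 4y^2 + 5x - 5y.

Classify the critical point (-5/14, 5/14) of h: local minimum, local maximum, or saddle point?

local minimum

The Hessian of h is constant: H = [[8, -6], [-6, 8]].
det(H) = 8·8 − (-6)² = 28.
det(H) > 0 and tr(H) = 16 > 0, so H is positive definite and the point is a local minimum.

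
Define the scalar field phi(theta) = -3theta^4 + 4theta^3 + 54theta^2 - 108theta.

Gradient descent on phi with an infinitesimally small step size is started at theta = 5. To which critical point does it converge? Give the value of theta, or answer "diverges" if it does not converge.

diverges

phi'(theta) = -12(theta - 3)(theta - 1)(theta + 3), so phi'(5) = -768.
Gradient descent moves in the -phi' direction, i.e. theta is increasing.
There is no critical point above theta=5, and phi' keeps the same sign, so the iterate runs off to +∞.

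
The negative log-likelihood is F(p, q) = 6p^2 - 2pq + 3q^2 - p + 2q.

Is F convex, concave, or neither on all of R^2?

convex

F is quadratic, so its Hessian is the constant matrix H = [[12, -2], [-2, 6]].
det(H) = 68, tr(H) = 18.
det(H) > 0 and tr(H) > 0, so H is positive definite everywhere: convex.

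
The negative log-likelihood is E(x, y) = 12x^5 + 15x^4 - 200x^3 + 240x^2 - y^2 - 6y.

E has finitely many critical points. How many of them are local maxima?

2

E separates as a function of x plus a function of y, so ∇E=0 decouples.
∂E/∂x = 60x(x - 2)(x - 1)(x + 4) = 0 at x ∈ {-4, 0, 1, 2}; ∂E/∂y = -2(y + 3) = 0 at y ∈ {-3}.
The Hessian is diagonal: diag(E_xx, E_yy). Second derivatives: E_xx(-4)=-7200, E_xx(0)=480, E_xx(1)=-300, E_xx(2)=720; E_yy(-3)=-2.
Local maxima occur where both diagonal entries negative: (-4, -3), (1, -3). Count: 2.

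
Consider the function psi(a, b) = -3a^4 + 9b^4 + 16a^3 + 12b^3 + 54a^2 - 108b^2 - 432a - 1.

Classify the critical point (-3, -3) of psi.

The mixed partial ∂²psi/∂a∂b is 0, so the Hessian at any point is diag(psi_aa, psi_bb) = diag(12(-3a^2 + 8a + 9), 36(3b^2 + 2b - 6)).
At (-3, -3): H = diag(-504, 540).
The eigenvalues have opposite signs, so H is indefinite: a saddle point.

saddle point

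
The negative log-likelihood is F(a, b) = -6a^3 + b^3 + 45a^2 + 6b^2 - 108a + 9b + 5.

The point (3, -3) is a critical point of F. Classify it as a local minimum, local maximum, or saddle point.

local maximum

The mixed partial ∂²F/∂a∂b is 0, so the Hessian at any point is diag(F_aa, F_bb) = diag(18(-2a + 5), 6(b + 2)).
At (3, -3): H = diag(-18, -6).
Both eigenvalues are negative, so H is negative definite: a local maximum.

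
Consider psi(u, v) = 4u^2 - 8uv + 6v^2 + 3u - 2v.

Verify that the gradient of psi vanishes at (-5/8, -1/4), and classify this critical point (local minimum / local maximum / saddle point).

∇psi = (8u - 8v + 3, -8u + 12v - 2); substituting (-5/8, -1/4) gives ∇psi = (0, 0), so (-5/8, -1/4) is indeed a critical point.
The Hessian of psi is constant: H = [[8, -8], [-8, 12]].
det(H) = 8·12 − (-8)² = 32.
det(H) > 0 and tr(H) = 20 > 0, so H is positive definite and the point is a local minimum.

local minimum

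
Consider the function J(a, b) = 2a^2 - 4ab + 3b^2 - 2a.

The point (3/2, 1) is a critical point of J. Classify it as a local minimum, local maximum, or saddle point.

The Hessian of J is constant: H = [[4, -4], [-4, 6]].
det(H) = 4·6 − (-4)² = 8.
det(H) > 0 and tr(H) = 10 > 0, so H is positive definite and the point is a local minimum.

local minimum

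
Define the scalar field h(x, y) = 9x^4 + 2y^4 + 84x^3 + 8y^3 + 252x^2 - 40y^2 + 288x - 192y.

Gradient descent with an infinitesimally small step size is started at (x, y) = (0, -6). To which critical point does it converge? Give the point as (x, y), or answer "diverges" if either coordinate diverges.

h is separable, so gradient descent decouples: x follows -∂h/∂x, y follows -∂h/∂y.
∂h/∂x = 36(x + 1)(x + 2)(x + 4); at x=0 this is 288, so x decreases.
∂h/∂y = 8(y - 3)(y + 2)(y + 4); at y=-6 this is -576, so y increases.
x converges to its nearest critical value -1 (a local min of the x-part); y converges to -4. The iterate converges to (-1, -4).

(-1, -4)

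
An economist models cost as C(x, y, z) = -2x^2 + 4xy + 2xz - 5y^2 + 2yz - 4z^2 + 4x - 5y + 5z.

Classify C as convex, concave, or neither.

concave

C is quadratic, so its Hessian is the constant matrix H = [[-4, 4, 2], [4, -10, 2], [2, 2, -8]].
Leading principal minors: -4, 24, -104.
Signs alternate −, +, − ⇒ H ≺ 0 ⇒ concave.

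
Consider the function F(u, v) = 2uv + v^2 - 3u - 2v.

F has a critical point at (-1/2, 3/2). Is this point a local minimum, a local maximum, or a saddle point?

saddle point

The Hessian of F is constant: H = [[0, 2], [2, 2]].
det(H) = 0·2 − 2² = -4.
Since det(H) < 0, H is indefinite and the critical point is a saddle point.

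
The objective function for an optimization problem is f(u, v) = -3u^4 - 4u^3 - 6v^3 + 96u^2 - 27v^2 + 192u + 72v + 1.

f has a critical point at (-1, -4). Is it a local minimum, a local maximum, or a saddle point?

The mixed partial ∂²f/∂u∂v is 0, so the Hessian at any point is diag(f_uu, f_vv) = diag(12(-3u^2 - 2u + 16), -18(2v + 3)).
At (-1, -4): H = diag(180, 90).
Both eigenvalues are positive, so H is positive definite: a local minimum.

local minimum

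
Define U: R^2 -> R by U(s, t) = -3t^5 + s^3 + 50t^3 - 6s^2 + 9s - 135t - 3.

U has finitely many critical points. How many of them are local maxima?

U separates as a function of s plus a function of t, so ∇U=0 decouples.
∂U/∂s = 3(s - 3)(s - 1) = 0 at s ∈ {1, 3}; ∂U/∂t = -15(t - 3)(t - 1)(t + 1)(t + 3) = 0 at t ∈ {-3, -1, 1, 3}.
The Hessian is diagonal: diag(U_ss, U_tt). Second derivatives: U_ss(1)=-6, U_ss(3)=6; U_tt(-3)=720, U_tt(-1)=-240, U_tt(1)=240, U_tt(3)=-720.
Local maxima occur where both diagonal entries negative: (1, -1), (1, 3). Count: 2.

2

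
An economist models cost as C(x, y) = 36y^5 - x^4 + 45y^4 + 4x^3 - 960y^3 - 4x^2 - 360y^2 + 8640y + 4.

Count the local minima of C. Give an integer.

2

C separates as a function of x plus a function of y, so ∇C=0 decouples.
∂C/∂x = -4x(x - 2)(x - 1) = 0 at x ∈ {0, 1, 2}; ∂C/∂y = 180(y - 3)(y - 2)(y + 2)(y + 4) = 0 at y ∈ {-4, -2, 2, 3}.
The Hessian is diagonal: diag(C_xx, C_yy). Second derivatives: C_xx(0)=-8, C_xx(1)=4, C_xx(2)=-8; C_yy(-4)=-15120, C_yy(-2)=7200, C_yy(2)=-4320, C_yy(3)=6300.
Local minima occur where both diagonal entries positive: (1, -2), (1, 3). Count: 2.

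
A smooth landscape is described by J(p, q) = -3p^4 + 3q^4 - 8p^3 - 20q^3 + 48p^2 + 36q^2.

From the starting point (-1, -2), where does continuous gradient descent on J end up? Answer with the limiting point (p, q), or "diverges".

(0, 0)

J is separable, so gradient descent decouples: p follows -∂J/∂p, q follows -∂J/∂q.
∂J/∂p = -12p(p - 2)(p + 4); at p=-1 this is -108, so p increases.
∂J/∂q = 12q(q - 3)(q - 2); at q=-2 this is -480, so q increases.
p converges to its nearest critical value 0 (a local min of the p-part); q converges to 0. The iterate converges to (0, 0).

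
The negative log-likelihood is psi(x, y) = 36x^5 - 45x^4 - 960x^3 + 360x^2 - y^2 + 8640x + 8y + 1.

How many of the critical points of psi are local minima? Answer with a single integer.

psi separates as a function of x plus a function of y, so ∇psi=0 decouples.
∂psi/∂x = 180(x - 4)(x - 2)(x + 2)(x + 3) = 0 at x ∈ {-3, -2, 2, 4}; ∂psi/∂y = -2(y - 4) = 0 at y ∈ {4}.
The Hessian is diagonal: diag(psi_xx, psi_yy). Second derivatives: psi_xx(-3)=-6300, psi_xx(-2)=4320, psi_xx(2)=-7200, psi_xx(4)=15120; psi_yy(4)=-2.
Local minima occur where both diagonal entries positive: none. Count: 0.

0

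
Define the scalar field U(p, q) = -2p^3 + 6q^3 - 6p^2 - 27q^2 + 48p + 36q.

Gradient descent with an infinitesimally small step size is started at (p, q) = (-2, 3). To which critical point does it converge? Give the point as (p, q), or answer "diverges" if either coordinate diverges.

(-4, 2)

U is separable, so gradient descent decouples: p follows -∂U/∂p, q follows -∂U/∂q.
∂U/∂p = -6(p - 2)(p + 4); at p=-2 this is 48, so p decreases.
∂U/∂q = 18(q - 2)(q - 1); at q=3 this is 36, so q decreases.
p converges to its nearest critical value -4 (a local min of the p-part); q converges to 2. The iterate converges to (-4, 2).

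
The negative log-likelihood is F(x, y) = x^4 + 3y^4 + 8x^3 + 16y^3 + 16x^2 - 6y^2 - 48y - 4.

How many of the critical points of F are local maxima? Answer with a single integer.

1

F separates as a function of x plus a function of y, so ∇F=0 decouples.
∂F/∂x = 4x(x + 2)(x + 4) = 0 at x ∈ {-4, -2, 0}; ∂F/∂y = 12(y - 1)(y + 1)(y + 4) = 0 at y ∈ {-4, -1, 1}.
The Hessian is diagonal: diag(F_xx, F_yy). Second derivatives: F_xx(-4)=32, F_xx(-2)=-16, F_xx(0)=32; F_yy(-4)=180, F_yy(-1)=-72, F_yy(1)=120.
Local maxima occur where both diagonal entries negative: (-2, -1). Count: 1.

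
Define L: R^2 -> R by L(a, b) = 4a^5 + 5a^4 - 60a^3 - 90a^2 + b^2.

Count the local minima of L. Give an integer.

L separates as a function of a plus a function of b, so ∇L=0 decouples.
∂L/∂a = 20a(a - 3)(a + 1)(a + 3) = 0 at a ∈ {-3, -1, 0, 3}; ∂L/∂b = 2b = 0 at b ∈ {0}.
The Hessian is diagonal: diag(L_aa, L_bb). Second derivatives: L_aa(-3)=-720, L_aa(-1)=160, L_aa(0)=-180, L_aa(3)=1440; L_bb(0)=2.
Local minima occur where both diagonal entries positive: (-1, 0), (3, 0). Count: 2.

2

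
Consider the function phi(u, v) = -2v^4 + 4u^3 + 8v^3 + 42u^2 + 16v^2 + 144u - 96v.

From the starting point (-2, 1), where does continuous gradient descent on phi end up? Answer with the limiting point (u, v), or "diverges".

(-3, 2)

phi is separable, so gradient descent decouples: u follows -∂phi/∂u, v follows -∂phi/∂v.
∂phi/∂u = 12(u + 3)(u + 4); at u=-2 this is 24, so u decreases.
∂phi/∂v = -8(v - 3)(v - 2)(v + 2); at v=1 this is -48, so v increases.
u converges to its nearest critical value -3 (a local min of the u-part); v converges to 2. The iterate converges to (-3, 2).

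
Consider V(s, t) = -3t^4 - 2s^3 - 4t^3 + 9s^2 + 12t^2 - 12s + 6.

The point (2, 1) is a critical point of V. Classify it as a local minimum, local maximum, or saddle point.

The mixed partial ∂²V/∂s∂t is 0, so the Hessian at any point is diag(V_ss, V_tt) = diag(6(-2s + 3), 12(-3t^2 - 2t + 2)).
At (2, 1): H = diag(-6, -36).
Both eigenvalues are negative, so H is negative definite: a local maximum.

local maximum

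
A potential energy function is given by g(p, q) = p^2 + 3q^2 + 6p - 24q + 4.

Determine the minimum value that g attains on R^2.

g(p,q) separates as A(p) + B(q) + 4, so its minimum is min A + min B + 4.
A'(p) = 2p + 6 vanishes at p ∈ {-3}; B'(q) = 6q - 24 vanishes at q ∈ {4}.
Local minima of A (where A''>0): A(-3)=-9. Local minima of B: B(4)=-48.
So the global minimum of g is A(-3) + B(4) + 4 = -9 − 48 + 4 = -53, attained at (-3, 4).

-53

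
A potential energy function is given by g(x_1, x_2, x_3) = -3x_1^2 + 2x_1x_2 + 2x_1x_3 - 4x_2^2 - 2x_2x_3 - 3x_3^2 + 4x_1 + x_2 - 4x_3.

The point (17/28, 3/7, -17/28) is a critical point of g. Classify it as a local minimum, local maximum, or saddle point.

local maximum

The Hessian is constant: H = [[-6, 2, 2], [2, -8, -2], [2, -2, -6]].
Leading principal minors: Δ₁ = -6, Δ₂ = 44, Δ₃ = -224.
The minors alternate sign starting negative (−, +, −), so H is negative definite: a local maximum.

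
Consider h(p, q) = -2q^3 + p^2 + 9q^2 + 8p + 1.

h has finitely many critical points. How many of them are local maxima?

h separates as a function of p plus a function of q, so ∇h=0 decouples.
∂h/∂p = 2(p + 4) = 0 at p ∈ {-4}; ∂h/∂q = -6q(q - 3) = 0 at q ∈ {0, 3}.
The Hessian is diagonal: diag(h_pp, h_qq). Second derivatives: h_pp(-4)=2; h_qq(0)=18, h_qq(3)=-18.
Local maxima occur where both diagonal entries negative: none. Count: 0.

0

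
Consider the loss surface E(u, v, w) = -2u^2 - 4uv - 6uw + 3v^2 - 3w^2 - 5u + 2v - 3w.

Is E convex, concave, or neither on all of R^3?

E is quadratic, so its Hessian is the constant matrix H = [[-4, -4, -6], [-4, 6, 0], [-6, 0, -6]].
Leading principal minors: -4, -40, 24.
Neither pattern holds ⇒ H is indefinite ⇒ neither convex nor concave.

neither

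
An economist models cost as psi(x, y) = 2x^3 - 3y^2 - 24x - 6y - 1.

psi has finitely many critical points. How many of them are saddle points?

psi separates as a function of x plus a function of y, so ∇psi=0 decouples.
∂psi/∂x = 6(x - 2)(x + 2) = 0 at x ∈ {-2, 2}; ∂psi/∂y = -6(y + 1) = 0 at y ∈ {-1}.
The Hessian is diagonal: diag(psi_xx, psi_yy). Second derivatives: psi_xx(-2)=-24, psi_xx(2)=24; psi_yy(-1)=-6.
Saddle points occur where the two diagonal entries have opposite signs: (2, -1). Count: 1.

1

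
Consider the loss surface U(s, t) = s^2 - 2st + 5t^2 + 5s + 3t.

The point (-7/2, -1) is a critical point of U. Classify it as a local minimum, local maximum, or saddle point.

The Hessian of U is constant: H = [[2, -2], [-2, 10]].
det(H) = 2·10 − (-2)² = 16.
det(H) > 0 and tr(H) = 12 > 0, so H is positive definite and the point is a local minimum.

local minimum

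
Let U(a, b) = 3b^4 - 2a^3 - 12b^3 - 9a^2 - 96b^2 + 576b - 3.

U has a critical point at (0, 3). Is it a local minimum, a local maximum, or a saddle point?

The mixed partial ∂²U/∂a∂b is 0, so the Hessian at any point is diag(U_aa, U_bb) = diag(-6(2a + 3), 12(3b^2 - 6b - 16)).
At (0, 3): H = diag(-18, -84).
Both eigenvalues are negative, so H is negative definite: a local maximum.

local maximum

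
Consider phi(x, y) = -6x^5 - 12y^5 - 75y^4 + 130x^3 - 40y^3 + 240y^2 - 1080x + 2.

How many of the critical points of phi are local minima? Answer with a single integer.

4

phi separates as a function of x plus a function of y, so ∇phi=0 decouples.
∂phi/∂x = -30(x - 3)(x - 2)(x + 2)(x + 3) = 0 at x ∈ {-3, -2, 2, 3}; ∂phi/∂y = -60y(y - 1)(y + 2)(y + 4) = 0 at y ∈ {-4, -2, 0, 1}.
The Hessian is diagonal: diag(phi_xx, phi_yy). Second derivatives: phi_xx(-3)=900, phi_xx(-2)=-600, phi_xx(2)=600, phi_xx(3)=-900; phi_yy(-4)=2400, phi_yy(-2)=-720, phi_yy(0)=480, phi_yy(1)=-900.
Local minima occur where both diagonal entries positive: (-3, -4), (-3, 0), (2, -4), (2, 0). Count: 4.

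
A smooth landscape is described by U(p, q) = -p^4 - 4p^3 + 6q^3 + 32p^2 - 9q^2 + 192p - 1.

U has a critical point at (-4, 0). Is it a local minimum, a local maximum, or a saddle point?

The mixed partial ∂²U/∂p∂q is 0, so the Hessian at any point is diag(U_pp, U_qq) = diag(4(-3p^2 - 6p + 16), 18(2q - 1)).
At (-4, 0): H = diag(-32, -18).
Both eigenvalues are negative, so H is negative definite: a local maximum.

local maximum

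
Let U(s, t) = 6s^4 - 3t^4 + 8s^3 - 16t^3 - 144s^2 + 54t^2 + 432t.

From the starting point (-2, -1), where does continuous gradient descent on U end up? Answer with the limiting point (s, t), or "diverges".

U is separable, so gradient descent decouples: s follows -∂U/∂s, t follows -∂U/∂t.
∂U/∂s = 24s(s - 3)(s + 4); at s=-2 this is 480, so s decreases.
∂U/∂t = -12(t - 3)(t + 3)(t + 4); at t=-1 this is 288, so t decreases.
s converges to its nearest critical value -4 (a local min of the s-part); t converges to -3. The iterate converges to (-4, -3).

(-4, -3)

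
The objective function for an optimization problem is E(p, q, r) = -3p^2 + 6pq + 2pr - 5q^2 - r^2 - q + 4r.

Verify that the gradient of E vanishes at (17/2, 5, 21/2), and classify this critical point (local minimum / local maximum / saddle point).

∇E = (-6p + 6q + 2r, 6p - 10q - 1, 2p - 2r + 4); substituting (17/2, 5, 21/2) gives ∇E = (0, 0, 0), so (17/2, 5, 21/2) is indeed a critical point.
The Hessian is constant: H = [[-6, 6, 2], [6, -10, 0], [2, 0, -2]].
Leading principal minors: Δ₁ = -6, Δ₂ = 24, Δ₃ = -8.
The minors alternate sign starting negative (−, +, −), so H is negative definite: a local maximum.

local maximum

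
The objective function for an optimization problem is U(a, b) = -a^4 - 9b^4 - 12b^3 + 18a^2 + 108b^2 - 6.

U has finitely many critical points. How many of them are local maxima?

U separates as a function of a plus a function of b, so ∇U=0 decouples.
∂U/∂a = -4a(a - 3)(a + 3) = 0 at a ∈ {-3, 0, 3}; ∂U/∂b = -36b(b - 2)(b + 3) = 0 at b ∈ {-3, 0, 2}.
The Hessian is diagonal: diag(U_aa, U_bb). Second derivatives: U_aa(-3)=-72, U_aa(0)=36, U_aa(3)=-72; U_bb(-3)=-540, U_bb(0)=216, U_bb(2)=-360.
Local maxima occur where both diagonal entries negative: (-3, -3), (-3, 2), (3, -3), (3, 2). Count: 4.

4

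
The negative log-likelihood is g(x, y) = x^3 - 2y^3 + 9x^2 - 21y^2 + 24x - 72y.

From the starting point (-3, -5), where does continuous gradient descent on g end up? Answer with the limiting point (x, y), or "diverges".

g is separable, so gradient descent decouples: x follows -∂g/∂x, y follows -∂g/∂y.
∂g/∂x = 3(x + 2)(x + 4); at x=-3 this is -3, so x increases.
∂g/∂y = -6(y + 3)(y + 4); at y=-5 this is -12, so y increases.
x converges to its nearest critical value -2 (a local min of the x-part); y converges to -4. The iterate converges to (-2, -4).

(-2, -4)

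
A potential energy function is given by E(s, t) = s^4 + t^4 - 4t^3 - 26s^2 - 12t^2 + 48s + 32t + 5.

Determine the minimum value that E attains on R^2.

-411

E(s,t) separates as P(s) + Q(t) + 5, so its minimum is min P + min Q + 5.
P'(s) = 4(s - 3)(s - 1)(s + 4) vanishes at s ∈ {-4, 1, 3}; Q'(t) = 4(t - 4)(t - 1)(t + 2) vanishes at t ∈ {-2, 1, 4}.
Local minima of P (where P''>0): P(-4)=-352, P(3)=-9. Local minima of Q: Q(-2)=-64, Q(4)=-64.
So the global minimum of E is P(-4) + Q(-2) + 5 = -352 − 64 + 5 = -411, attained at (-4, -2).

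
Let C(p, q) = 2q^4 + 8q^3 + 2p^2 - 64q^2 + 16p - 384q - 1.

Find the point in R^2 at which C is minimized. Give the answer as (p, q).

C(p,q) separates as A(p) + B(q) − 1, so its minimum is min A + min B − 1.
A'(p) = 4p + 16 vanishes at p ∈ {-4}; B'(q) = 8(q - 4)(q + 3)(q + 4) vanishes at q ∈ {-4, -3, 4}.
Local minima of A (where A''>0): A(-4)=-32. Local minima of B: B(-4)=512, B(4)=-1536.
So the global minimum of C is A(-4) + B(4) − 1 = -32 − 1536 − 1 = -1569, attained at (-4, 4).

(-4, 4)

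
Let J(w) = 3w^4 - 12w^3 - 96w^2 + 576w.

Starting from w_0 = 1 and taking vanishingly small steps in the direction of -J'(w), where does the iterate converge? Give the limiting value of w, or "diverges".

J'(w) = 12(w - 4)(w - 3)(w + 4), so J'(1) = 360.
Gradient descent moves in the -J' direction, i.e. w is decreasing.
The nearest critical point in that direction is w = -4, where J'' = 672 > 0 (a local minimum). The iterate converges there.

-4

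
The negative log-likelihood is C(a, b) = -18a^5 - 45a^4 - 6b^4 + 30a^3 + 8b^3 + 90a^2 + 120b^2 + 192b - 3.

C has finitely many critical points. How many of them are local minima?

C separates as a function of a plus a function of b, so ∇C=0 decouples.
∂C/∂a = -90a(a - 1)(a + 1)(a + 2) = 0 at a ∈ {-2, -1, 0, 1}; ∂C/∂b = -24(b - 4)(b + 1)(b + 2) = 0 at b ∈ {-2, -1, 4}.
The Hessian is diagonal: diag(C_aa, C_bb). Second derivatives: C_aa(-2)=540, C_aa(-1)=-180, C_aa(0)=180, C_aa(1)=-540; C_bb(-2)=-144, C_bb(-1)=120, C_bb(4)=-720.
Local minima occur where both diagonal entries positive: (-2, -1), (0, -1). Count: 2.

2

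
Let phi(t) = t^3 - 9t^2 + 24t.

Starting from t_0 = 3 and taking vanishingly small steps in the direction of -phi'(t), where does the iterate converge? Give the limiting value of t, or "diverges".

4

phi'(t) = 3(t - 4)(t - 2), so phi'(3) = -3.
Gradient descent moves in the -phi' direction, i.e. t is increasing.
The nearest critical point in that direction is t = 4, where phi'' = 6 > 0 (a local minimum). The iterate converges there.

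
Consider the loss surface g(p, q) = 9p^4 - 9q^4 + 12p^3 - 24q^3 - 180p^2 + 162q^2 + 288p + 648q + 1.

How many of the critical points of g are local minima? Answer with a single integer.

g separates as a function of p plus a function of q, so ∇g=0 decouples.
∂g/∂p = 36(p - 2)(p - 1)(p + 4) = 0 at p ∈ {-4, 1, 2}; ∂g/∂q = -36(q - 3)(q + 2)(q + 3) = 0 at q ∈ {-3, -2, 3}.
The Hessian is diagonal: diag(g_pp, g_qq). Second derivatives: g_pp(-4)=1080, g_pp(1)=-180, g_pp(2)=216; g_qq(-3)=-216, g_qq(-2)=180, g_qq(3)=-1080.
Local minima occur where both diagonal entries positive: (-4, -2), (2, -2). Count: 2.

2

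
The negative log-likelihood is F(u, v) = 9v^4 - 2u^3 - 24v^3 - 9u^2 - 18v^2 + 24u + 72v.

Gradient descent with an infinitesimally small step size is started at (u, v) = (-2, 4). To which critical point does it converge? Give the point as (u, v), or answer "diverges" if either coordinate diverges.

F is separable, so gradient descent decouples: u follows -∂F/∂u, v follows -∂F/∂v.
∂F/∂u = -6(u - 1)(u + 4); at u=-2 this is 36, so u decreases.
∂F/∂v = 36(v - 2)(v - 1)(v + 1); at v=4 this is 1080, so v decreases.
u converges to its nearest critical value -4 (a local min of the u-part); v converges to 2. The iterate converges to (-4, 2).

(-4, 2)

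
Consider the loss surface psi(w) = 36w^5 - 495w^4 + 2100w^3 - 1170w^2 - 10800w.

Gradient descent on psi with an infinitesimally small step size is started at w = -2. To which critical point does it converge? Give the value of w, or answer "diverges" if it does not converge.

psi'(w) = 180(w - 5)(w - 4)(w - 3)(w + 1), so psi'(-2) = 37800.
Gradient descent moves in the -psi' direction, i.e. w is decreasing.
There is no critical point below w=-2, and psi' keeps the same sign, so the iterate runs off to −∞.

diverges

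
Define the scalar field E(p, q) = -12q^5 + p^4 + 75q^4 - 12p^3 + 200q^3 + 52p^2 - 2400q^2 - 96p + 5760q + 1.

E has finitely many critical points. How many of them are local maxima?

E separates as a function of p plus a function of q, so ∇E=0 decouples.
∂E/∂p = 4(p - 4)(p - 3)(p - 2) = 0 at p ∈ {2, 3, 4}; ∂E/∂q = -60(q - 4)(q - 3)(q - 2)(q + 4) = 0 at q ∈ {-4, 2, 3, 4}.
The Hessian is diagonal: diag(E_pp, E_qq). Second derivatives: E_pp(2)=8, E_pp(3)=-4, E_pp(4)=8; E_qq(-4)=20160, E_qq(2)=-720, E_qq(3)=420, E_qq(4)=-960.
Local maxima occur where both diagonal entries negative: (3, 2), (3, 4). Count: 2.

2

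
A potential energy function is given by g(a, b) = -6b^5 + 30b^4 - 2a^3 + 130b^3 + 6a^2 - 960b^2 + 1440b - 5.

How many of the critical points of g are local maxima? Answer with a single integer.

2

g separates as a function of a plus a function of b, so ∇g=0 decouples.
∂g/∂a = -6a(a - 2) = 0 at a ∈ {0, 2}; ∂g/∂b = -30(b - 4)(b - 3)(b - 1)(b + 4) = 0 at b ∈ {-4, 1, 3, 4}.
The Hessian is diagonal: diag(g_aa, g_bb). Second derivatives: g_aa(0)=12, g_aa(2)=-12; g_bb(-4)=8400, g_bb(1)=-900, g_bb(3)=420, g_bb(4)=-720.
Local maxima occur where both diagonal entries negative: (2, 1), (2, 4). Count: 2.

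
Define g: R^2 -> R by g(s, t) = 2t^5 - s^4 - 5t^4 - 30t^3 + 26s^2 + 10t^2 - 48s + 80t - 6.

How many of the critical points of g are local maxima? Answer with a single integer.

4

g separates as a function of s plus a function of t, so ∇g=0 decouples.
∂g/∂s = -4(s - 3)(s - 1)(s + 4) = 0 at s ∈ {-4, 1, 3}; ∂g/∂t = 10(t - 4)(t - 1)(t + 1)(t + 2) = 0 at t ∈ {-2, -1, 1, 4}.
The Hessian is diagonal: diag(g_ss, g_tt). Second derivatives: g_ss(-4)=-140, g_ss(1)=40, g_ss(3)=-56; g_tt(-2)=-180, g_tt(-1)=100, g_tt(1)=-180, g_tt(4)=900.
Local maxima occur where both diagonal entries negative: (-4, -2), (-4, 1), (3, -2), (3, 1). Count: 4.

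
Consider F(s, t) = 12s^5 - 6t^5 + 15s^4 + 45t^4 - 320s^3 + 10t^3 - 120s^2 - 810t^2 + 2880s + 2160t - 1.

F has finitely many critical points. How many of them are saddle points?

F separates as a function of s plus a function of t, so ∇F=0 decouples.
∂F/∂s = 60(s - 3)(s - 2)(s + 2)(s + 4) = 0 at s ∈ {-4, -2, 2, 3}; ∂F/∂t = -30(t - 4)(t - 3)(t - 2)(t + 3) = 0 at t ∈ {-3, 2, 3, 4}.
The Hessian is diagonal: diag(F_ss, F_tt). Second derivatives: F_ss(-4)=-5040, F_ss(-2)=2400, F_ss(2)=-1440, F_ss(3)=2100; F_tt(-3)=6300, F_tt(2)=-300, F_tt(3)=180, F_tt(4)=-420.
Saddle points occur where the two diagonal entries have opposite signs: (-4, -3), (-4, 3), (-2, 2), (-2, 4), (2, -3), (2, 3), (3, 2), (3, 4). Count: 8.

8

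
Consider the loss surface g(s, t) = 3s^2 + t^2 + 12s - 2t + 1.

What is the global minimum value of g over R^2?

g(s,t) separates as P(s) + Q(t) + 1, so its minimum is min P + min Q + 1.
P'(s) = 6s + 12 vanishes at s ∈ {-2}; Q'(t) = 2(t - 1) vanishes at t ∈ {1}.
Local minima of P (where P''>0): P(-2)=-12. Local minima of Q: Q(1)=-1.
So the global minimum of g is P(-2) + Q(1) + 1 = -12 − 1 + 1 = -12, attained at (-2, 1).

-12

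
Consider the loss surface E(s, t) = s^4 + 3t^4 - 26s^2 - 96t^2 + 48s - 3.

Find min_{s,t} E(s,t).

E(s,t) separates as P(s) + Q(t) − 3, so its minimum is min P + min Q − 3.
P'(s) = 4(s - 3)(s - 1)(s + 4) vanishes at s ∈ {-4, 1, 3}; Q'(t) = 12t(t - 4)(t + 4) vanishes at t ∈ {-4, 0, 4}.
Local minima of P (where P''>0): P(-4)=-352, P(3)=-9. Local minima of Q: Q(-4)=-768, Q(4)=-768.
So the global minimum of E is P(-4) + Q(-4) − 3 = -352 − 768 − 3 = -1123, attained at (-4, -4).

-1123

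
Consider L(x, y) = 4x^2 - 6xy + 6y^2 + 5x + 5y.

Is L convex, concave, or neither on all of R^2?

L is quadratic, so its Hessian is the constant matrix H = [[8, -6], [-6, 12]].
det(H) = 60, tr(H) = 20.
det(H) > 0 and tr(H) > 0, so H is positive definite everywhere: convex.

convex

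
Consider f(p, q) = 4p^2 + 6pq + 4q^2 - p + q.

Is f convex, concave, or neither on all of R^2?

f is quadratic, so its Hessian is the constant matrix H = [[8, 6], [6, 8]].
det(H) = 28, tr(H) = 16.
det(H) > 0 and tr(H) > 0, so H is positive definite everywhere: convex.

convex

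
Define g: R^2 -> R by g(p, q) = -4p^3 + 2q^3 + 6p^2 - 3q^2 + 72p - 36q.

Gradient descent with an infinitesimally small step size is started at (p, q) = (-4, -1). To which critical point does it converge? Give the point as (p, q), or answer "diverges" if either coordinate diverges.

(-2, 3)

g is separable, so gradient descent decouples: p follows -∂g/∂p, q follows -∂g/∂q.
∂g/∂p = -12(p - 3)(p + 2); at p=-4 this is -168, so p increases.
∂g/∂q = 6(q - 3)(q + 2); at q=-1 this is -24, so q increases.
p converges to its nearest critical value -2 (a local min of the p-part); q converges to 3. The iterate converges to (-2, 3).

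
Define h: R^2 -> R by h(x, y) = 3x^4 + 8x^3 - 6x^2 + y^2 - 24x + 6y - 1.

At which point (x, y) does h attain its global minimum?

(1, -3)

h(x,y) separates as P(x) + Q(y) − 1, so its minimum is min P + min Q − 1.
P'(x) = 12(x - 1)(x + 1)(x + 2) vanishes at x ∈ {-2, -1, 1}; Q'(y) = 2y + 6 vanishes at y ∈ {-3}.
Local minima of P (where P''>0): P(-2)=8, P(1)=-19. Local minima of Q: Q(-3)=-9.
So the global minimum of h is P(1) + Q(-3) − 1 = -19 − 9 − 1 = -29, attained at (1, -3).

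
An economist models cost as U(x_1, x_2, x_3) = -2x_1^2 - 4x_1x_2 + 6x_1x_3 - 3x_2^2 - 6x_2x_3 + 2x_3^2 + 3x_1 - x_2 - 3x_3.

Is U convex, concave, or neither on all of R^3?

U is quadratic, so its Hessian is the constant matrix H = [[-4, -4, 6], [-4, -6, -6], [6, -6, 4]].
Leading principal minors: -4, 8, 680.
Neither pattern holds ⇒ H is indefinite ⇒ neither convex nor concave.

neither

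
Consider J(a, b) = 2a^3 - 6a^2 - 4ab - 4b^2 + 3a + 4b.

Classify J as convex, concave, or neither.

The term 2a^3 is cubic, so the Hessian is not constant.
∂²J/∂a² = 12a - 12, which takes both signs as a varies (negative for sufficiently negative a). A diagonal entry of the Hessian changing sign means the Hessian is neither positive- nor negative-semidefinite on all of R^2.

neither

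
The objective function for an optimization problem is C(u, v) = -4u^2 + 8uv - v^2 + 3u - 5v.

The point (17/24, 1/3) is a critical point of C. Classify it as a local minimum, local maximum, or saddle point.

The Hessian of C is constant: H = [[-8, 8], [8, -2]].
det(H) = (-8)·(-2) − 8² = -48.
Since det(H) < 0, H is indefinite and the critical point is a saddle point.

saddle point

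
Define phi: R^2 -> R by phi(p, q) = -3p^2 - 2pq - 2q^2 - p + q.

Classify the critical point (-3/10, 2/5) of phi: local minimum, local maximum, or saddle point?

local maximum

The Hessian of phi is constant: H = [[-6, -2], [-2, -4]].
det(H) = (-6)·(-4) − (-2)² = 20.
det(H) > 0 and tr(H) = -10 < 0, so H is negative definite and the point is a local maximum.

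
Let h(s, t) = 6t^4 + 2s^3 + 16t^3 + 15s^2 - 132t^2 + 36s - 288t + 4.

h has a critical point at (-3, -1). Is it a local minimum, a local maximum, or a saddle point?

local maximum

The mixed partial ∂²h/∂s∂t is 0, so the Hessian at any point is diag(h_ss, h_tt) = diag(6(2s + 5), 24(3t^2 + 4t - 11)).
At (-3, -1): H = diag(-6, -288).
Both eigenvalues are negative, so H is negative definite: a local maximum.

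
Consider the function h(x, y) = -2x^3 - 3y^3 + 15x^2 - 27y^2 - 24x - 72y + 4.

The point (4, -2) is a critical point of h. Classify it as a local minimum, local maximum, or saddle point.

The mixed partial ∂²h/∂x∂y is 0, so the Hessian at any point is diag(h_xx, h_yy) = diag(6(-2x + 5), -18(y + 3)).
At (4, -2): H = diag(-18, -18).
Both eigenvalues are negative, so H is negative definite: a local maximum.

local maximum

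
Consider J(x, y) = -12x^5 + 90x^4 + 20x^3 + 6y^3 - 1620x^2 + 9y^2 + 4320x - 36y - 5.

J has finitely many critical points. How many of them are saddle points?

4

J separates as a function of x plus a function of y, so ∇J=0 decouples.
∂J/∂x = -60(x - 4)(x - 3)(x - 2)(x + 3) = 0 at x ∈ {-3, 2, 3, 4}; ∂J/∂y = 18(y - 1)(y + 2) = 0 at y ∈ {-2, 1}.
The Hessian is diagonal: diag(J_xx, J_yy). Second derivatives: J_xx(-3)=12600, J_xx(2)=-600, J_xx(3)=360, J_xx(4)=-840; J_yy(-2)=-54, J_yy(1)=54.
Saddle points occur where the two diagonal entries have opposite signs: (-3, -2), (2, 1), (3, -2), (4, 1). Count: 4.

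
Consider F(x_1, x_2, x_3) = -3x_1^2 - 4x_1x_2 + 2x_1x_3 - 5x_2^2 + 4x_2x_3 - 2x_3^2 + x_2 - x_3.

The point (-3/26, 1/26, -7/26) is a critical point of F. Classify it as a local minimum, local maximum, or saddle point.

The Hessian is constant: H = [[-6, -4, 2], [-4, -10, 4], [2, 4, -4]].
Leading principal minors: Δ₁ = -6, Δ₂ = 44, Δ₃ = -104.
The minors alternate sign starting negative (−, +, −), so H is negative definite: a local maximum.

local maximum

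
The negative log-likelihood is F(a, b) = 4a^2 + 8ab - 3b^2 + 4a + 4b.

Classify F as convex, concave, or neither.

F is quadratic, so its Hessian is the constant matrix H = [[8, 8], [8, -6]].
det(H) = -112, tr(H) = 2.
det(H) < 0, so H is indefinite: neither convex nor concave.

neither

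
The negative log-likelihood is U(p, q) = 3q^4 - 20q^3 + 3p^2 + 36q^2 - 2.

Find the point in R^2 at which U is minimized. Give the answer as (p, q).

U(p,q) separates as A(p) + B(q) − 2, so its minimum is min A + min B − 2.
A'(p) = 6p vanishes at p ∈ {0}; B'(q) = 12q(q - 3)(q - 2) vanishes at q ∈ {0, 2, 3}.
Local minima of A (where A''>0): A(0)=0. Local minima of B: B(0)=0, B(3)=27.
So the global minimum of U is A(0) + B(0) − 2 = 0 + 0 − 2 = -2, attained at (0, 0).

(0, 0)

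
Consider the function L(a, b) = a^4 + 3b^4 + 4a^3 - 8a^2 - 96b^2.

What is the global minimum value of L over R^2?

L(a,b) separates as P(a) + Q(b), so its minimum is min P + min Q.
P'(a) = 4a(a - 1)(a + 4) vanishes at a ∈ {-4, 0, 1}; Q'(b) = 12b(b - 4)(b + 4) vanishes at b ∈ {-4, 0, 4}.
Local minima of P (where P''>0): P(-4)=-128, P(1)=-3. Local minima of Q: Q(-4)=-768, Q(4)=-768.
So the global minimum of L is P(-4) + Q(-4) = -128 − 768 = -896, attained at (-4, -4).

-896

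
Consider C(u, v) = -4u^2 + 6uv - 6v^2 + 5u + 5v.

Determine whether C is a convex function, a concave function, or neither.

C is quadratic, so its Hessian is the constant matrix H = [[-8, 6], [6, -12]].
det(H) = 60, tr(H) = -20.
det(H) > 0 and tr(H) < 0, so H is negative definite everywhere: concave.

concave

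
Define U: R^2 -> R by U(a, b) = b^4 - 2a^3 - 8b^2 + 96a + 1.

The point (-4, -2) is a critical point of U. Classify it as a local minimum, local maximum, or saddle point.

local minimum

The mixed partial ∂²U/∂a∂b is 0, so the Hessian at any point is diag(U_aa, U_bb) = diag(-12a, 4(3b^2 - 4)).
At (-4, -2): H = diag(48, 32).
Both eigenvalues are positive, so H is positive definite: a local minimum.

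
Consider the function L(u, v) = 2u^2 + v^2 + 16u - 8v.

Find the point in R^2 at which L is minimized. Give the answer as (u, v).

(-4, 4)

L(u,v) separates as P(u) + Q(v), so its minimum is min P + min Q.
P'(u) = 4u + 16 vanishes at u ∈ {-4}; Q'(v) = 2v - 8 vanishes at v ∈ {4}.
Local minima of P (where P''>0): P(-4)=-32. Local minima of Q: Q(4)=-16.
So the global minimum of L is P(-4) + Q(4) = -32 − 16 = -48, attained at (-4, 4).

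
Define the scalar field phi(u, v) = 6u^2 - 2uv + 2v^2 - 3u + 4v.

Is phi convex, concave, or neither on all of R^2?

phi is quadratic, so its Hessian is the constant matrix H = [[12, -2], [-2, 4]].
det(H) = 44, tr(H) = 16.
det(H) > 0 and tr(H) > 0, so H is positive definite everywhere: convex.

convex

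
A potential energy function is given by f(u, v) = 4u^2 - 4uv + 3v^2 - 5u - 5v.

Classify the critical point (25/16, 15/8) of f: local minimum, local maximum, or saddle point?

local minimum

The Hessian of f is constant: H = [[8, -4], [-4, 6]].
det(H) = 8·6 − (-4)² = 32.
det(H) > 0 and tr(H) = 14 > 0, so H is positive definite and the point is a local minimum.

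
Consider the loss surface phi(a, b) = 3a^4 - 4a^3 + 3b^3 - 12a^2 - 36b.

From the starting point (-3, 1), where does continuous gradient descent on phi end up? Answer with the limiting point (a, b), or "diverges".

phi is separable, so gradient descent decouples: a follows -∂phi/∂a, b follows -∂phi/∂b.
∂phi/∂a = 12a(a - 2)(a + 1); at a=-3 this is -360, so a increases.
∂phi/∂b = 9(b - 2)(b + 2); at b=1 this is -27, so b increases.
a converges to its nearest critical value -1 (a local min of the a-part); b converges to 2. The iterate converges to (-1, 2).

(-1, 2)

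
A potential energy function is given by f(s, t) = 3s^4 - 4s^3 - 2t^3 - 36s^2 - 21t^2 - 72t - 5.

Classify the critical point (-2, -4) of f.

local minimum

The mixed partial ∂²f/∂s∂t is 0, so the Hessian at any point is diag(f_ss, f_tt) = diag(12(3s^2 - 2s - 6), -6(2t + 7)).
At (-2, -4): H = diag(120, 6).
Both eigenvalues are positive, so H is positive definite: a local minimum.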